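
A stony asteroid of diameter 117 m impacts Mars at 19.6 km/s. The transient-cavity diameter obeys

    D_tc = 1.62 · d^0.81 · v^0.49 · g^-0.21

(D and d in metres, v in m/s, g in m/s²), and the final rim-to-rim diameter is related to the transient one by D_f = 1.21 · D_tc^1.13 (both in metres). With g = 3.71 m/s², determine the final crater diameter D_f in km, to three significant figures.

D_f ≈ 28.4 km

v = 19600 m/s.
d^0.81 = 117^0.81 = 47.34
v^0.49 = 19600^0.49 = 126.8
g^-0.21 = 3.71^-0.21 = 0.7593
D_tc = 1.62 × 47.34 × 126.8 × 0.7593 = 7384 m
D_f = 1.21 × (7384)^1.13 = 28442 m
     = 28.44 km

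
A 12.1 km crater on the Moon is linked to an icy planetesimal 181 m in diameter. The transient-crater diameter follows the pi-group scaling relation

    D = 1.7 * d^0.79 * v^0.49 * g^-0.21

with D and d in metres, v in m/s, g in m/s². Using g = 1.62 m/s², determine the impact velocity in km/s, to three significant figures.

v ≈ 20.5 km/s

Rearranging for v: v = [D / (1.7 · 181^0.79 · 1.62^-0.21)]^(1/0.49).
D = 12100 m.
181^0.79 = 60.75
1.62^-0.21 = 0.9037
Denominator = 1.7 × 60.75 × 0.9037 = 93.33
D / 93.33 = 12100 / 93.33 = 129.6
v = 129.6^(1/0.49) = 129.6^2.0408 = 20484 m/s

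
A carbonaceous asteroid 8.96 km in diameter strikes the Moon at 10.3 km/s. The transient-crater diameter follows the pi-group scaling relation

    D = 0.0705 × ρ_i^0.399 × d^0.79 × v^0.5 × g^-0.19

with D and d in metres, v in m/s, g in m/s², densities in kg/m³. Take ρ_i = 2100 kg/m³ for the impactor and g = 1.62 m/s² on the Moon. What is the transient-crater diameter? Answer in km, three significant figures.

D ≈ 183 km

In SI units: d = 8960 m, v = 10300 m/s.
ρ_i^0.399 = 2100^0.399 = 21.16
d^0.79 = 8960^0.79 = 1325
v^0.5 = 10300^0.5 = 101.5
g^-0.19 = 1.62^-0.19 = 0.9124
D = 0.0705 × 21.16 × 1325 × 101.5 × 0.9124 = 1.831 × 10^5 m
   = 183.1 km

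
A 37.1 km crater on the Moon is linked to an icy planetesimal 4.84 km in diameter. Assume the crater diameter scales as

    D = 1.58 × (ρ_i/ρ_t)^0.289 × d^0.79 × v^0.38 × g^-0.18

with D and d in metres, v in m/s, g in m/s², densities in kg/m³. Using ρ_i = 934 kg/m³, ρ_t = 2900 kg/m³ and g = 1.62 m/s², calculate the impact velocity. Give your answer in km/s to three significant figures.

Rearranging for v: v = [D / (1.58 · (934/2900)^0.289 · 4840^0.79 · 1.62^-0.18)]^(1/0.38).
D = 37100 m.
(934/2900)^0.289 = 0.7208
4840^0.79 = 814.8
1.62^-0.18 = 0.9168
Denominator = 1.58 × 0.7208 × 814.8 × 0.9168 = 850.7
D / 850.7 = 37100 / 850.7 = 43.61
v = 43.61^(1/0.38) = 43.61^2.6316 = 20641 m/s

v ≈ 20.6 km/s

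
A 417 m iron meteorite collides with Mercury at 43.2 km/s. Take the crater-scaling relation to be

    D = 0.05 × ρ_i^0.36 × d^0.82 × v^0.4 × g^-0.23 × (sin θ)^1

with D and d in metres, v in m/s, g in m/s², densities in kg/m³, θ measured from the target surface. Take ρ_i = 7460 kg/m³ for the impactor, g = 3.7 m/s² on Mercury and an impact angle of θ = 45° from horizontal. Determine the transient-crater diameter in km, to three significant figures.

D ≈ 6.53 km

In SI units: v = 43200 m/s.
ρ_i^0.36 = 7460^0.36 = 24.78
d^0.82 = 417^0.82 = 140.8
v^0.4 = 43200^0.4 = 71.48
g^-0.23 = 3.7^-0.23 = 0.7401
(sin 45°)^1 = 0.7071^1 = 0.7071
D = 0.05 × 24.78 × 140.8 × 71.48 × 0.7401 × 0.7071 = 6526 m
   = 6.526 km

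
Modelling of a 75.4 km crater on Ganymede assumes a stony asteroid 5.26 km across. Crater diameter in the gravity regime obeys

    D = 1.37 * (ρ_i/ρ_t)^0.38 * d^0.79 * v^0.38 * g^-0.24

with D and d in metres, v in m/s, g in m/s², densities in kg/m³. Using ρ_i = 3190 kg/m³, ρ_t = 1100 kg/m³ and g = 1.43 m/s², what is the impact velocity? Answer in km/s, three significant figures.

Rearranging for v: v = [D / (1.37 · (3190/1100)^0.38 · 5260^0.79 · 1.43^-0.24)]^(1/0.38).
D = 75400 m.
(3190/1100)^0.38 = 1.499
5260^0.79 = 870.1
1.43^-0.24 = 0.9177
Denominator = 1.37 × 1.499 × 870.1 × 0.9177 = 1640
D / 1640 = 75400 / 1640 = 45.98
v = 45.98^(1/0.38) = 45.98^2.6316 = 23726 m/s

v ≈ 23.7 km/s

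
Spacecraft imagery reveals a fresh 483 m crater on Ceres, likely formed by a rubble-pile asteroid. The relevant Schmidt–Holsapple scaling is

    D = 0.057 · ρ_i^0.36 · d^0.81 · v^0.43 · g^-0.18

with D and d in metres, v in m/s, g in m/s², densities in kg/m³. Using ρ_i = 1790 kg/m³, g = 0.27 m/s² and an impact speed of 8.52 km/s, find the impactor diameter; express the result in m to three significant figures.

Rearranging for d: d = [D / (0.057 · 1790^0.36 · 8520^0.43 · 0.27^-0.18)]^(1/0.81).
1790^0.36 = 14.83
8520^0.43 = 48.99
0.27^-0.18 = 1.266
Denominator = 0.057 × 14.83 × 48.99 × 1.266 = 52.43
D / 52.43 = 483 / 52.43 = 9.212
d = 9.212^(1/0.81) = 9.212^1.2346 = 15.51 m

d ≈ 15.5 m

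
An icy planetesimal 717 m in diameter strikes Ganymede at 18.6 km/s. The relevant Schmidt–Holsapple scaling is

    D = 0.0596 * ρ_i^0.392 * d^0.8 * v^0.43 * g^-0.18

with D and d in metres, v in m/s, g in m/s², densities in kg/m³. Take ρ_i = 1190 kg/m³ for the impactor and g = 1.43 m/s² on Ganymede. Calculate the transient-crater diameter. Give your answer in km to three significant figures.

D ≈ 11.8 km

In SI units: v = 18600 m/s.
ρ_i^0.392 = 1190^0.392 = 16.06
d^0.8 = 717^0.8 = 192.5
v^0.43 = 18600^0.43 = 68.53
g^-0.18 = 1.43^-0.18 = 0.9376
D = 0.0596 × 16.06 × 192.5 × 68.53 × 0.9376 = 11839 m
   = 11.84 km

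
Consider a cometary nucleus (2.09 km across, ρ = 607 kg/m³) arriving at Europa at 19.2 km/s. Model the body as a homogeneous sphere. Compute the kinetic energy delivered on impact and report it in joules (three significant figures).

d = 2090 m; v = 19200 m/s.
Mass m = (π/6) ρ d³ = (π/6) × 607 × (2090)³ = 2.902 × 10^12 kg
E = ½ m v² = 0.5 × 2.902 × 10^12 × (19200)² = 5.349 × 10^20 J

E ≈ 5.35 × 10^20 J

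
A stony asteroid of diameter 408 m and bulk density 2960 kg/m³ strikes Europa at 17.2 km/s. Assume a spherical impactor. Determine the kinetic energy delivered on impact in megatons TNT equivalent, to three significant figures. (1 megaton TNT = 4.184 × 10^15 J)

E ≈ 3720 Mt TNT

v = 17200 m/s.
Mass m = (π/6) ρ d³ = (π/6) × 2960 × (408)³ = 1.053 × 10^11 kg
E = ½ m v² = 0.5 × 1.053 × 10^11 × (17200)² = 1.558 × 10^19 J
   = 1.558 × 10^19 / 4.184×10^15 = 3724 Mt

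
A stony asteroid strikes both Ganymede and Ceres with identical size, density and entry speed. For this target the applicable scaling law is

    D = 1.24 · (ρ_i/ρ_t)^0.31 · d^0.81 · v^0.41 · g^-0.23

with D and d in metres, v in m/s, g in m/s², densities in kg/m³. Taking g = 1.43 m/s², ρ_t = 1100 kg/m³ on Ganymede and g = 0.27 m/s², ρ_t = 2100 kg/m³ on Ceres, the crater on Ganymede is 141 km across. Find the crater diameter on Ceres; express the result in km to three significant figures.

The impactor-only factors (d, v, ρ_i) cancel in the ratio, leaving D_Ceres/D_Ganymede = (g_Ceres/g_Ganymede)^-0.23 · (ρ_t,Ganymede/ρ_t,Ceres)^0.31.
(0.27/1.43)^-0.23 = 0.1888^-0.23 = 1.467
(1100/2100)^0.31 = 0.5238^0.31 = 0.8184
Ratio = 1.467 × 0.8184 = 1.201
D_Ceres = 1.201 × 141 km = 169 km

D ≈ 169 km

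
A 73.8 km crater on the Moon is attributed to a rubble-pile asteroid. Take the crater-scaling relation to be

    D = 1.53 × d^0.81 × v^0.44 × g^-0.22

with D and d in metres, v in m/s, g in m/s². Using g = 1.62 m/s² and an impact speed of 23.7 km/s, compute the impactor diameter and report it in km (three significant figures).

Rearranging for d: d = [D / (1.53 · 23700^0.44 · 1.62^-0.22)]^(1/0.81).
D = 73800 m.
23700^0.44 = 84.12
1.62^-0.22 = 0.8993
Denominator = 1.53 × 84.12 × 0.8993 = 115.7
D / 115.7 = 73800 / 115.7 = 637.9
d = 637.9^(1/0.81) = 637.9^1.2346 = 2902 m

d ≈ 2.90 km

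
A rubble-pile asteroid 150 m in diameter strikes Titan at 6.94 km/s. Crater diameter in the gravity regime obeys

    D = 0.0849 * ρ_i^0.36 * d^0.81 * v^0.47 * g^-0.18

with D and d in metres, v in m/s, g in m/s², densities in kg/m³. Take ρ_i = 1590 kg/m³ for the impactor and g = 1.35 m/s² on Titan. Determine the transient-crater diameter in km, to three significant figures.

D ≈ 4.23 km

In SI units: v = 6940 m/s.
ρ_i^0.36 = 1590^0.36 = 14.21
d^0.81 = 150^0.81 = 57.89
v^0.47 = 6940^0.47 = 63.89
g^-0.18 = 1.35^-0.18 = 0.9474
D = 0.0849 × 14.21 × 57.89 × 63.89 × 0.9474 = 4227 m
   = 4.227 km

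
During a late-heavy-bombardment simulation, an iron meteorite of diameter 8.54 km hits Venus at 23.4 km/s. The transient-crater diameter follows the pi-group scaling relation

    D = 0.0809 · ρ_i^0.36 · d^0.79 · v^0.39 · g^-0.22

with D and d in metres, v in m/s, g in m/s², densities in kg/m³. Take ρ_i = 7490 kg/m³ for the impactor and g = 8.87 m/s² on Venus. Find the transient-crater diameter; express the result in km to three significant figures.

D ≈ 80.2 km

In SI units: d = 8540 m, v = 23400 m/s.
ρ_i^0.36 = 7490^0.36 = 24.82
d^0.79 = 8540^0.79 = 1276
v^0.39 = 23400^0.39 = 50.58
g^-0.22 = 8.87^-0.22 = 0.6187
D = 0.0809 × 24.82 × 1276 × 50.58 × 0.6187 = 80179 m
   = 80.18 km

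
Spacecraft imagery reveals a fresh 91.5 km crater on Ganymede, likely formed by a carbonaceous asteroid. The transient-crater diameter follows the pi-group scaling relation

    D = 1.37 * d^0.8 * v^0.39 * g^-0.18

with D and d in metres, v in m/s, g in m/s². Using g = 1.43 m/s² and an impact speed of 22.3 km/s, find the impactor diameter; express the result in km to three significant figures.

Rearranging for d: d = [D / (1.37 · 22300^0.39 · 1.43^-0.18)]^(1/0.8).
D = 91500 m.
22300^0.39 = 49.64
1.43^-0.18 = 0.9376
Denominator = 1.37 × 49.64 × 0.9376 = 63.76
D / 63.76 = 91500 / 63.76 = 1435
d = 1435^(1/0.8) = 1435^1.25 = 8832 m

d ≈ 8.83 km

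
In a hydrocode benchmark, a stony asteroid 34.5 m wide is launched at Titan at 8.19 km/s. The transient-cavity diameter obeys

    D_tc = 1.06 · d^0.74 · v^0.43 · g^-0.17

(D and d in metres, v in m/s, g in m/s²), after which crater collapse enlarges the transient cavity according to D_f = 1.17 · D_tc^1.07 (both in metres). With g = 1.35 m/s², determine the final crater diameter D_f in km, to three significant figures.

v = 8190 m/s.
d^0.74 = 34.5^0.74 = 13.74
v^0.43 = 8190^0.43 = 48.16
g^-0.17 = 1.35^-0.17 = 0.9503
D_tc = 1.06 × 13.74 × 48.16 × 0.9503 = 666.6 m
D_f = 1.17 × (666.6)^1.07 = 1229 m
     = 1.229 km

D_f ≈ 1.23 km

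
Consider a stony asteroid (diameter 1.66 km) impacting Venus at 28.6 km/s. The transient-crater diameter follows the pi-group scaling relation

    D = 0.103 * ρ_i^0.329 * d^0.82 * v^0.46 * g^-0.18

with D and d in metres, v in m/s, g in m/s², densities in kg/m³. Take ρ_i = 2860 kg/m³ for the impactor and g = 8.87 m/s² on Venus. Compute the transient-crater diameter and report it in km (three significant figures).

D ≈ 46.7 km

In SI units: d = 1660 m, v = 28600 m/s.
ρ_i^0.329 = 2860^0.329 = 13.71
d^0.82 = 1660^0.82 = 437.0
v^0.46 = 28600^0.46 = 112.2
g^-0.18 = 8.87^-0.18 = 0.6751
D = 0.103 × 13.71 × 437.0 × 112.2 × 0.6751 = 46743 m
   = 46.74 km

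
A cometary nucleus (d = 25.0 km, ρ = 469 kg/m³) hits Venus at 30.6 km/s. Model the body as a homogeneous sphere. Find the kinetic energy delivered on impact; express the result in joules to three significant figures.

d = 25000 m; v = 30600 m/s.
Mass m = (π/6) ρ d³ = (π/6) × 469 × (25000)³ = 3.837 × 10^15 kg
E = ½ m v² = 0.5 × 3.837 × 10^15 × (30600)² = 1.796 × 10^24 J

E ≈ 1.80 × 10^24 J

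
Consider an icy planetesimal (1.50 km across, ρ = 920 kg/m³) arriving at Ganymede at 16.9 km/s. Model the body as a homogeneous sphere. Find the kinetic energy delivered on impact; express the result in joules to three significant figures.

d = 1500 m; v = 16900 m/s.
Mass m = (π/6) ρ d³ = (π/6) × 920 × (1500)³ = 1.626 × 10^12 kg
E = ½ m v² = 0.5 × 1.626 × 10^12 × (16900)² = 2.322 × 10^20 J

E ≈ 2.32 × 10^20 J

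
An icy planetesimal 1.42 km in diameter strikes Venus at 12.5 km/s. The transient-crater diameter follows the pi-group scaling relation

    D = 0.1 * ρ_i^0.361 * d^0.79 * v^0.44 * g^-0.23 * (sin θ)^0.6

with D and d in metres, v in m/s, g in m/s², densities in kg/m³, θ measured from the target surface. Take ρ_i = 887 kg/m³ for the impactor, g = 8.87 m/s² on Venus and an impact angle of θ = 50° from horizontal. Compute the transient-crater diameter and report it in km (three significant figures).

D ≈ 11.7 km

In SI units: d = 1420 m, v = 12500 m/s.
ρ_i^0.361 = 887^0.361 = 11.59
d^0.79 = 1420^0.79 = 309.2
v^0.44 = 12500^0.44 = 63.48
g^-0.23 = 8.87^-0.23 = 0.6053
(sin 50°)^0.6 = 0.7660^0.6 = 0.8522
D = 0.1 × 11.59 × 309.2 × 63.48 × 0.6053 × 0.8522 = 11735 m
   = 11.73 km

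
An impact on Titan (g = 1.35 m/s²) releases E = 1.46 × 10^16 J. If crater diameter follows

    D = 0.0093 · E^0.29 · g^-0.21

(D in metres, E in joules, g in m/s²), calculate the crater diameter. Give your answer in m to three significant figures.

D ≈ 425 m

E^0.29 = (1.46 × 10^16)^0.29 = 4.871 × 10^4
g^-0.21 = 1.35^-0.21 = 0.9389
D = 0.0093 × 4.871 × 10^4 × 0.9389 = 425.3 m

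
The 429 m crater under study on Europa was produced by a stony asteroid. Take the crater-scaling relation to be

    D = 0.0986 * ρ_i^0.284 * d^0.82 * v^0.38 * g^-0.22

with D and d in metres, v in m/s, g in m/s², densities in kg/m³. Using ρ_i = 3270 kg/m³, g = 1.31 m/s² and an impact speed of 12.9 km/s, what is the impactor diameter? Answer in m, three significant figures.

d ≈ 22.2 m

Rearranging for d: d = [D / (0.0986 · 3270^0.284 · 12900^0.38 · 1.31^-0.22)]^(1/0.82).
3270^0.284 = 9.957
12900^0.38 = 36.48
1.31^-0.22 = 0.9423
Denominator = 0.0986 × 9.957 × 36.48 × 0.9423 = 33.75
D / 33.75 = 429 / 33.75 = 12.71
d = 12.71^(1/0.82) = 12.71^1.2195 = 22.21 m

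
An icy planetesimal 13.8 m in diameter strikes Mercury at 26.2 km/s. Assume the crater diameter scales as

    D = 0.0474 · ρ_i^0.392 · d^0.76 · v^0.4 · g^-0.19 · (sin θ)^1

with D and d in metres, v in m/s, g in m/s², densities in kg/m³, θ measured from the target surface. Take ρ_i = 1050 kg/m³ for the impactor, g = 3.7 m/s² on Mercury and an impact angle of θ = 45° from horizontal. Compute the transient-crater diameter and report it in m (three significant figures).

D ≈ 172 m

In SI units: v = 26200 m/s.
ρ_i^0.392 = 1050^0.392 = 15.29
d^0.76 = 13.8^0.76 = 7.350
v^0.4 = 26200^0.4 = 58.52
g^-0.19 = 3.7^-0.19 = 0.7799
(sin 45°)^1 = 0.7071^1 = 0.7071
D = 0.0474 × 15.29 × 7.350 × 58.52 × 0.7799 × 0.7071 = 171.9 m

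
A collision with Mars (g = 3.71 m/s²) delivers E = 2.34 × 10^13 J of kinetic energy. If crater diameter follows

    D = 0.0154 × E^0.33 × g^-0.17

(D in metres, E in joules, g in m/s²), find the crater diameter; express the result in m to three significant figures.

D ≈ 318 m

E^0.33 = (2.34 × 10^13)^0.33 = 2.581 × 10^4
g^-0.17 = 3.71^-0.17 = 0.8002
D = 0.0154 × 2.581 × 10^4 × 0.8002 = 318.1 m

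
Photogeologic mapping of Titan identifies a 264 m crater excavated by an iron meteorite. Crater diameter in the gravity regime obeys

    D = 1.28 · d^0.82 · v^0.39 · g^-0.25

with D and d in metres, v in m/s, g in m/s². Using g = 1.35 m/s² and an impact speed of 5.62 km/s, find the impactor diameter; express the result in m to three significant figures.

Rearranging for d: d = [D / (1.28 · 5620^0.39 · 1.35^-0.25)]^(1/0.82).
5620^0.39 = 29.00
1.35^-0.25 = 0.9277
Denominator = 1.28 × 29.00 × 0.9277 = 34.44
D / 34.44 = 264 / 34.44 = 7.666
d = 7.666^(1/0.82) = 7.666^1.2195 = 11.99 m

d ≈ 12.0 m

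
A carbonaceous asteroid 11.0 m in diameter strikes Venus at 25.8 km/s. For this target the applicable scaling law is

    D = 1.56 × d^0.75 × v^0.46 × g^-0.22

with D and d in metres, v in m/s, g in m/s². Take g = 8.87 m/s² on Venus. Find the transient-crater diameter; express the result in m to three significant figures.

In SI units: v = 25800 m/s.
d^0.75 = 11^0.75 = 6.040
v^0.46 = 25800^0.46 = 107.0
g^-0.22 = 8.87^-0.22 = 0.6187
D = 1.56 × 6.040 × 107.0 × 0.6187 = 623.8 m

D ≈ 624 m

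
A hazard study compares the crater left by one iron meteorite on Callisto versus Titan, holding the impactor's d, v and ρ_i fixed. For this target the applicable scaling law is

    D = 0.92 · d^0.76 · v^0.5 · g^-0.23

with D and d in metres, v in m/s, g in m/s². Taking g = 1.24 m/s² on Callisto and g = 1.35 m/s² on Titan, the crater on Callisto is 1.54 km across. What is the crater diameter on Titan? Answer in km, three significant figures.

All impactor-dependent factors cancel in the ratio, leaving D_Titan/D_Callisto = (g_Titan/g_Callisto)^-0.23.
(1.35/1.24)^-0.23 = 1.089^-0.23 = 0.9806
D_Titan = 0.9806 × 1.54 km = 1.51 km

D ≈ 1.51 km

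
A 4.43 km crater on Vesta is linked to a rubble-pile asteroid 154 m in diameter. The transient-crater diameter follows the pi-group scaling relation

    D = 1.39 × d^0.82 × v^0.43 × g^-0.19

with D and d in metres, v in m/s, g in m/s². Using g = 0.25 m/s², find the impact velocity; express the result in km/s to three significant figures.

Rearranging for v: v = [D / (1.39 · 154^0.82 · 0.25^-0.19)]^(1/0.43).
D = 4430 m.
154^0.82 = 62.20
0.25^-0.19 = 1.301
Denominator = 1.39 × 62.20 × 1.301 = 112.5
D / 112.5 = 4430 / 112.5 = 39.38
v = 39.38^(1/0.43) = 39.38^2.3256 = 5128 m/s

v ≈ 5.13 km/s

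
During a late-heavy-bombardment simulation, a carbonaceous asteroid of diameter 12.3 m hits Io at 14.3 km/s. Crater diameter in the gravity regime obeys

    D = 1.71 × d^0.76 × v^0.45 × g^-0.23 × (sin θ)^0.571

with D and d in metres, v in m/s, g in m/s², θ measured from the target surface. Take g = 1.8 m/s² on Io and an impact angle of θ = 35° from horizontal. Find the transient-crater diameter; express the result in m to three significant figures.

D ≈ 543 m

In SI units: v = 14300 m/s.
d^0.76 = 12.3^0.76 = 6.735
v^0.45 = 14300^0.45 = 74.11
g^-0.23 = 1.8^-0.23 = 0.8735
(sin 35°)^0.571 = 0.5736^0.571 = 0.7281
D = 1.71 × 6.735 × 74.11 × 0.8735 × 0.7281 = 542.8 m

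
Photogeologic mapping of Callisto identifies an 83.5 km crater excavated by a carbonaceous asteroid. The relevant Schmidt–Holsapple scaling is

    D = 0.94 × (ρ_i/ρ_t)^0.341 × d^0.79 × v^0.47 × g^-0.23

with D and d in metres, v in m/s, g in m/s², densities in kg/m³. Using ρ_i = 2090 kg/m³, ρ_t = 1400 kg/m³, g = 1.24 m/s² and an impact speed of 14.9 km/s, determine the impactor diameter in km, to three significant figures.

d ≈ 5.41 km

Rearranging for d: d = [D / (0.94 · (2090/1400)^0.341 · 14900^0.47 · 1.24^-0.23)]^(1/0.79).
D = 83500 m.
(2090/1400)^0.341 = 1.146
14900^0.47 = 91.50
1.24^-0.23 = 0.9517
Denominator = 0.94 × 1.146 × 91.50 × 0.9517 = 93.81
D / 93.81 = 83500 / 93.81 = 890.1
d = 890.1^(1/0.79) = 890.1^1.2658 = 5413 m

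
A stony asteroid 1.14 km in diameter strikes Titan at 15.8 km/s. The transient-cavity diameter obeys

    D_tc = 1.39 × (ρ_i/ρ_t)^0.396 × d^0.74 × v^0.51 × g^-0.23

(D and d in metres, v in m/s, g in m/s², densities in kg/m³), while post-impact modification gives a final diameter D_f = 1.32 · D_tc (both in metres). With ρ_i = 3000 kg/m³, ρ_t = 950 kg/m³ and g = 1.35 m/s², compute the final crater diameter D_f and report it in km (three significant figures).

In SI: d = 1140 m, v = 15800 m/s.
(ρ_i/ρ_t)^0.396 = (3000/950)^0.396 = 1.577
d^0.74 = 1140^0.74 = 182.9
v^0.51 = 15800^0.51 = 138.5
g^-0.23 = 1.35^-0.23 = 0.9333
D_tc = 1.39 × 1.577 × 182.9 × 138.5 × 0.9333 = 51820 m
D_f = 1.32 × 51820 = 68402 m
     = 68.40 km

D_f ≈ 68.4 km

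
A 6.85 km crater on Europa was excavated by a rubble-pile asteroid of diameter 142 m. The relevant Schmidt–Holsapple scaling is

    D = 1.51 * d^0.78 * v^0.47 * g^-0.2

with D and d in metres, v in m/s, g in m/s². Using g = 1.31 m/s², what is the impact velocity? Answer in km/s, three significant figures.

v ≈ 18.1 km/s

Rearranging for v: v = [D / (1.51 · 142^0.78 · 1.31^-0.2)]^(1/0.47).
D = 6850 m.
142^0.78 = 47.73
1.31^-0.2 = 0.9474
Denominator = 1.51 × 47.73 × 0.9474 = 68.28
D / 68.28 = 6850 / 68.28 = 100.3
v = 100.3^(1/0.47) = 100.3^2.1277 = 18120 m/s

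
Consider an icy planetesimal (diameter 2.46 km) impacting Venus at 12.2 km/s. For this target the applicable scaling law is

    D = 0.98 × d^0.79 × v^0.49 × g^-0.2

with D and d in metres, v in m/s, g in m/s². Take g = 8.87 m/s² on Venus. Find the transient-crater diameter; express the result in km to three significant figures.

In SI units: d = 2460 m, v = 12200 m/s.
d^0.79 = 2460^0.79 = 477.4
v^0.49 = 12200^0.49 = 100.5
g^-0.2 = 8.87^-0.2 = 0.6463
D = 0.98 × 477.4 × 100.5 × 0.6463 = 30388 m
   = 30.39 km

D ≈ 30.4 km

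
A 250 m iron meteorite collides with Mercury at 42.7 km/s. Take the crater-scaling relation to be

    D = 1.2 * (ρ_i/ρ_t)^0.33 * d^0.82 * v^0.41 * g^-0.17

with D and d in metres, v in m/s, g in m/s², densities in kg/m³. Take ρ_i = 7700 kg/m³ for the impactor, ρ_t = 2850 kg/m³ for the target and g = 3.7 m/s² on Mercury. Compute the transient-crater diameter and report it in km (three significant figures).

D ≈ 9.77 km

In SI units: v = 42700 m/s.
(ρ_i/ρ_t)^0.33 = (7700/2850)^0.33 = 1.388
d^0.82 = 250^0.82 = 92.54
v^0.41 = 42700^0.41 = 79.15
g^-0.17 = 3.7^-0.17 = 0.8006
D = 1.2 × 1.388 × 92.54 × 79.15 × 0.8006 = 9767 m
   = 9.767 km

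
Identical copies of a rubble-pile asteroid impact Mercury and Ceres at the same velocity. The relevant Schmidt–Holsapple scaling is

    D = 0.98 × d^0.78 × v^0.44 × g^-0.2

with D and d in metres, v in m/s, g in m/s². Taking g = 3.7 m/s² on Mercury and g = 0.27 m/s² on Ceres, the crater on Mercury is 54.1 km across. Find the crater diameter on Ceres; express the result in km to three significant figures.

D ≈ 91.3 km

All impactor-dependent factors cancel in the ratio, leaving D_Ceres/D_Mercury = (g_Ceres/g_Mercury)^-0.2.
(0.27/3.7)^-0.2 = 0.07297^-0.2 = 1.688
D_Ceres = 1.688 × 54.1 km = 91.3 km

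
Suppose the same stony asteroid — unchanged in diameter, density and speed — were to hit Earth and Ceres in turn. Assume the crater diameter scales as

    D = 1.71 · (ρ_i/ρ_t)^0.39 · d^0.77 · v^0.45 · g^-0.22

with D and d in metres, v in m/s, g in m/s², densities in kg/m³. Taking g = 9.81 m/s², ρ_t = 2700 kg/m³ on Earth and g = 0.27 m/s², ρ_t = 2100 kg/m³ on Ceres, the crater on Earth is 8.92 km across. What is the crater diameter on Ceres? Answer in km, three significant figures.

D ≈ 21.7 km

The impactor-only factors (d, v, ρ_i) cancel in the ratio, leaving D_Ceres/D_Earth = (g_Ceres/g_Earth)^-0.22 · (ρ_t,Earth/ρ_t,Ceres)^0.39.
(0.27/9.81)^-0.22 = 0.02752^-0.22 = 2.204
(2700/2100)^0.39 = 1.286^0.39 = 1.103
Ratio = 2.204 × 1.103 = 2.431
D_Ceres = 2.431 × 8.92 km = 21.7 km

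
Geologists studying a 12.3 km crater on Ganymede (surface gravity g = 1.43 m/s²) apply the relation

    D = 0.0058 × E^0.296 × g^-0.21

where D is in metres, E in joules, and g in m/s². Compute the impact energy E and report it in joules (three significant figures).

E ≈ 3.04 × 10^21 J

Rearranging: E = [D / (0.0058 · g^-0.21)]^(1/0.296).
D = 12300 m.
g^-0.21 = 1.43^-0.21 = 0.9276
D / (0.0058 × 0.9276) = 12300 / (5.380 × 10^-3) = 2.286 × 10^6
E = (2.286 × 10^6)^3.3784 = 3.044 × 10^21 J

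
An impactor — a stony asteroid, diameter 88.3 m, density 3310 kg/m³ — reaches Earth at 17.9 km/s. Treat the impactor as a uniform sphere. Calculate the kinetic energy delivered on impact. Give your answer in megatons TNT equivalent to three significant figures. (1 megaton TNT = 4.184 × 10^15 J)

v = 17900 m/s.
Mass m = (π/6) ρ d³ = (π/6) × 3310 × (88.3)³ = 1.193 × 10^9 kg
E = ½ m v² = 0.5 × 1.193 × 10^9 × (17900)² = 1.911 × 10^17 J
   = 1.911 × 10^17 / 4.184×10^15 = 45.67 Mt

E ≈ 45.7 Mt TNT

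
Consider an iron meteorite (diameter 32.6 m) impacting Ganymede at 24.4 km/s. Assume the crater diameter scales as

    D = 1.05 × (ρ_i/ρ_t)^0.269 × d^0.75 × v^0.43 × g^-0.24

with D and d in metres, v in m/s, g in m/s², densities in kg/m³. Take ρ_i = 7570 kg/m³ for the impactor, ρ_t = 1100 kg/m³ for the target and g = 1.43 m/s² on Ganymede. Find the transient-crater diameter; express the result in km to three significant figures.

D ≈ 1.70 km

In SI units: v = 24400 m/s.
(ρ_i/ρ_t)^0.269 = (7570/1100)^0.269 = 1.680
d^0.75 = 32.6^0.75 = 13.64
v^0.43 = 24400^0.43 = 77.02
g^-0.24 = 1.43^-0.24 = 0.9177
D = 1.05 × 1.680 × 13.64 × 77.02 × 0.9177 = 1701 m
   = 1.701 km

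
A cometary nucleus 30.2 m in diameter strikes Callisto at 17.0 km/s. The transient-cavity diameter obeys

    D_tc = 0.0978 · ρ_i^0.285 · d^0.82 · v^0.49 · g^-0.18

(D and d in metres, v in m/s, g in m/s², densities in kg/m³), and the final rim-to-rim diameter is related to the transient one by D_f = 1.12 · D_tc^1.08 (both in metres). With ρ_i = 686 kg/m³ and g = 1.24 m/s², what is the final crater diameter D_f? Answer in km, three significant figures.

D_f ≈ 2.31 km

v = 17000 m/s.
ρ_i^0.285 = 686^0.285 = 6.432
d^0.82 = 30.2^0.82 = 16.35
v^0.49 = 17000^0.49 = 118.3
g^-0.18 = 1.24^-0.18 = 0.9620
D_tc = 0.0978 × 6.432 × 16.35 × 118.3 × 0.9620 = 1170 m
D_f = 1.12 × (1170)^1.08 = 2306 m
     = 2.306 km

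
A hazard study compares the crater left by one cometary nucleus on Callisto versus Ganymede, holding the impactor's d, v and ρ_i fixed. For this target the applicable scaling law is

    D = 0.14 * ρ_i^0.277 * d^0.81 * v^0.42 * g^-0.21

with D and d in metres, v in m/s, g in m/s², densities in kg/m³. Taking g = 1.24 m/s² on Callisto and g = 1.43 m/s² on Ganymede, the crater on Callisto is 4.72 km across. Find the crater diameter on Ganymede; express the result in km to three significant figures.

D ≈ 4.58 km

All impactor-dependent factors cancel in the ratio, leaving D_Ganymede/D_Callisto = (g_Ganymede/g_Callisto)^-0.21.
(1.43/1.24)^-0.21 = 1.153^-0.21 = 0.9705
D_Ganymede = 0.9705 × 4.72 km = 4.58 km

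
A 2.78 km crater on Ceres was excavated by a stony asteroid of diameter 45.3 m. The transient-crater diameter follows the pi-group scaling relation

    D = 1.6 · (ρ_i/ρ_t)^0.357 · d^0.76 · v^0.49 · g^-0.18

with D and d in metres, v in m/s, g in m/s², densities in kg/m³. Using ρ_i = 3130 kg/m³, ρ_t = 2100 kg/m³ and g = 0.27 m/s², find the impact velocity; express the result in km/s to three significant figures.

v ≈ 5.11 km/s

Rearranging for v: v = [D / (1.6 · (3130/2100)^0.357 · 45.3^0.76 · 0.27^-0.18)]^(1/0.49).
D = 2780 m.
(3130/2100)^0.357 = 1.153
45.3^0.76 = 18.14
0.27^-0.18 = 1.266
Denominator = 1.6 × 1.153 × 18.14 × 1.266 = 42.37
D / 42.37 = 2780 / 42.37 = 65.61
v = 65.61^(1/0.49) = 65.61^2.0408 = 5106 m/s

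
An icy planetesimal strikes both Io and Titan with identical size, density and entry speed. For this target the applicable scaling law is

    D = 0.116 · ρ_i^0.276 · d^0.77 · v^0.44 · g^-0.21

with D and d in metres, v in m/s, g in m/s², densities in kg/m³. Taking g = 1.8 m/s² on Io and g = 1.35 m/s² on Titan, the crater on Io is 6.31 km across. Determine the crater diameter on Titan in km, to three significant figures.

All impactor-dependent factors cancel in the ratio, leaving D_Titan/D_Io = (g_Titan/g_Io)^-0.21.
(1.35/1.8)^-0.21 = 0.7500^-0.21 = 1.062
D_Titan = 1.062 × 6.31 km = 6.70 km

D ≈ 6.70 km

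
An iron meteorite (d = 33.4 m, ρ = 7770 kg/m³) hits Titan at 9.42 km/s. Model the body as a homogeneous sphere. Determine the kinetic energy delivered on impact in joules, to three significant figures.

v = 9420 m/s.
Mass m = (π/6) ρ d³ = (π/6) × 7770 × (33.4)³ = 1.516 × 10^8 kg
E = ½ m v² = 0.5 × 1.516 × 10^8 × (9420)² = 6.726 × 10^15 J

E ≈ 6.73 × 10^15 J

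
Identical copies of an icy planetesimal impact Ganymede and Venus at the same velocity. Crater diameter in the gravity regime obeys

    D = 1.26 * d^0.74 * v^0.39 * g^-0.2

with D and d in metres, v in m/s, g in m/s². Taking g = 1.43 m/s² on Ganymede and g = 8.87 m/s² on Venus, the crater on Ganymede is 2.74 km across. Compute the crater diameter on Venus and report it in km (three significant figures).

D ≈ 1.90 km

All impactor-dependent factors cancel in the ratio, leaving D_Venus/D_Ganymede = (g_Venus/g_Ganymede)^-0.2.
(8.87/1.43)^-0.2 = 6.203^-0.2 = 0.6942
D_Venus = 0.6942 × 2.74 km = 1.90 km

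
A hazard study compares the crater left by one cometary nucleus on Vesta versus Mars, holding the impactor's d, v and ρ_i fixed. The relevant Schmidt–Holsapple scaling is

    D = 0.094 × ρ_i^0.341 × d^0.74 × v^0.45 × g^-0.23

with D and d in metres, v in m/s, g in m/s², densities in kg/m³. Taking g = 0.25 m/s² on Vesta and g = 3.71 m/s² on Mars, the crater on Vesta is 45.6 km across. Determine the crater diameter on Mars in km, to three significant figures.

D ≈ 24.5 km

All impactor-dependent factors cancel in the ratio, leaving D_Mars/D_Vesta = (g_Mars/g_Vesta)^-0.23.
(3.71/0.25)^-0.23 = 14.84^-0.23 = 0.5377
D_Mars = 0.5377 × 45.6 km = 24.5 km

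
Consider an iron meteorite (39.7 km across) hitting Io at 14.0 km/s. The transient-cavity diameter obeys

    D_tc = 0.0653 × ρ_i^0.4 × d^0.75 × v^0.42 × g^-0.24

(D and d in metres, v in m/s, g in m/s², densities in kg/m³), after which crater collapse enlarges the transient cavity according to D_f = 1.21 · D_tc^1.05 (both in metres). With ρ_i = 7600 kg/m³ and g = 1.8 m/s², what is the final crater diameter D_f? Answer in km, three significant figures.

In SI: d = 39700 m, v = 14000 m/s.
ρ_i^0.4 = 7600^0.4 = 35.67
d^0.75 = 39700^0.75 = 2813
v^0.42 = 14000^0.42 = 55.13
g^-0.24 = 1.8^-0.24 = 0.8684
D_tc = 0.0653 × 35.67 × 2813 × 55.13 × 0.8684 = 3.137 × 10^5 m
D_f = 1.21 × (3.137 × 10^5)^1.05 = 7.147 × 10^5 m
     = 714.7 km

D_f ≈ 715 km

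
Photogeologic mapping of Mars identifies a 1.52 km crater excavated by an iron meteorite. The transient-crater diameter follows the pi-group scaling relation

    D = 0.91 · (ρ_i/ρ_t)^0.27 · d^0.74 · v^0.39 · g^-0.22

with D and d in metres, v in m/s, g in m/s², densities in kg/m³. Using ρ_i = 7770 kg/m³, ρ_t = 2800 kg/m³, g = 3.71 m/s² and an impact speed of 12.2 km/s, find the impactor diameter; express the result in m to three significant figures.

d ≈ 162 m

Rearranging for d: d = [D / (0.91 · (7770/2800)^0.27 · 12200^0.39 · 3.71^-0.22)]^(1/0.74).
D = 1520 m.
(7770/2800)^0.27 = 1.317
12200^0.39 = 39.24
3.71^-0.22 = 0.7494
Denominator = 0.91 × 1.317 × 39.24 × 0.7494 = 35.24
D / 35.24 = 1520 / 35.24 = 43.13
d = 43.13^(1/0.74) = 43.13^1.3514 = 161.9 m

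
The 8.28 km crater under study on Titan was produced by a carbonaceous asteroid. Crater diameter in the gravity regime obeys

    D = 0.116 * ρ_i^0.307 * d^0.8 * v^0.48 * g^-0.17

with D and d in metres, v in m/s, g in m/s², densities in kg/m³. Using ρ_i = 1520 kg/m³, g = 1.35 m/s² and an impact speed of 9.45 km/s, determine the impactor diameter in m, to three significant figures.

d ≈ 308 m

Rearranging for d: d = [D / (0.116 · 1520^0.307 · 9450^0.48 · 1.35^-0.17)]^(1/0.8).
D = 8280 m.
1520^0.307 = 9.480
9450^0.48 = 80.95
1.35^-0.17 = 0.9503
Denominator = 0.116 × 9.480 × 80.95 × 0.9503 = 84.59
D / 84.59 = 8280 / 84.59 = 97.88
d = 97.88^(1/0.8) = 97.88^1.25 = 307.9 m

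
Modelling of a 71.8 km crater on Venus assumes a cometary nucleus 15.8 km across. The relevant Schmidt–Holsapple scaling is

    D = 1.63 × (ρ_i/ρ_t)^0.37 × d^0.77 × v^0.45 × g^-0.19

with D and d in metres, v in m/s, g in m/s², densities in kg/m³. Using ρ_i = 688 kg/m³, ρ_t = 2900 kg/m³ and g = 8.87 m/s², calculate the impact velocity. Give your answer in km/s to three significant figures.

Rearranging for v: v = [D / (1.63 · (688/2900)^0.37 · 15800^0.77 · 8.87^-0.19)]^(1/0.45).
D = 71800 m.
(688/2900)^0.37 = 0.5872
15800^0.77 = 1710
8.87^-0.19 = 0.6605
Denominator = 1.63 × 0.5872 × 1710 × 0.6605 = 1081
D / 1081 = 71800 / 1081 = 66.42
v = 66.42^(1/0.45) = 66.42^2.2222 = 11208 m/s

v ≈ 11.2 km/s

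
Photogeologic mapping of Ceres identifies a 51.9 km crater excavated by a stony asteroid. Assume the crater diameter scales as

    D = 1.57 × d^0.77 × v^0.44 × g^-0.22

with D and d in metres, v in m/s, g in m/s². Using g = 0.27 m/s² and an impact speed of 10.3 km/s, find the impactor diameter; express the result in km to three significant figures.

d ≈ 2.59 km

Rearranging for d: d = [D / (1.57 · 10300^0.44 · 0.27^-0.22)]^(1/0.77).
D = 51900 m.
10300^0.44 = 58.30
0.27^-0.22 = 1.334
Denominator = 1.57 × 58.30 × 1.334 = 122.1
D / 122.1 = 51900 / 122.1 = 425.1
d = 425.1^(1/0.77) = 425.1^1.2987 = 2592 m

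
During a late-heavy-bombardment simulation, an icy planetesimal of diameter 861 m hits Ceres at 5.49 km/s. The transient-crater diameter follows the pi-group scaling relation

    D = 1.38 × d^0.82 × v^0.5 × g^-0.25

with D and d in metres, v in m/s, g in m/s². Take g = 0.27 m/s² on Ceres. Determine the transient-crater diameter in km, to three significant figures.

In SI units: v = 5490 m/s.
d^0.82 = 861^0.82 = 255.1
v^0.5 = 5490^0.5 = 74.09
g^-0.25 = 0.27^-0.25 = 1.387
D = 1.38 × 255.1 × 74.09 × 1.387 = 36176 m
   = 36.18 km

D ≈ 36.2 km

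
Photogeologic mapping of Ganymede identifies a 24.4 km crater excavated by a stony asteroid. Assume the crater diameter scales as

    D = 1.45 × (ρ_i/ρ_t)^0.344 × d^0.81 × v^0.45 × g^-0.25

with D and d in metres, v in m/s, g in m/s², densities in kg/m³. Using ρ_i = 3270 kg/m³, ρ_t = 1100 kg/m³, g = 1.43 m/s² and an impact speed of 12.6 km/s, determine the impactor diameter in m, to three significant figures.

d ≈ 611 m

Rearranging for d: d = [D / (1.45 · (3270/1100)^0.344 · 12600^0.45 · 1.43^-0.25)]^(1/0.81).
D = 24400 m.
(3270/1100)^0.344 = 1.455
12600^0.45 = 70.01
1.43^-0.25 = 0.9145
Denominator = 1.45 × 1.455 × 70.01 × 0.9145 = 135.1
D / 135.1 = 24400 / 135.1 = 180.6
d = 180.6^(1/0.81) = 180.6^1.2346 = 611.1 m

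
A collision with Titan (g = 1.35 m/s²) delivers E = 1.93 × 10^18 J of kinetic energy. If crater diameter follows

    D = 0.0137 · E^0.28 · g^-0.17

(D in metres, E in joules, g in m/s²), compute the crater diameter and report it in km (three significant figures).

E^0.28 = (1.93 × 10^18)^0.28 = 1.318 × 10^5
g^-0.17 = 1.35^-0.17 = 0.9503
D = 0.0137 × 1.318 × 10^5 × 0.9503 = 1716 m
   = 1.716 km

D ≈ 1.72 km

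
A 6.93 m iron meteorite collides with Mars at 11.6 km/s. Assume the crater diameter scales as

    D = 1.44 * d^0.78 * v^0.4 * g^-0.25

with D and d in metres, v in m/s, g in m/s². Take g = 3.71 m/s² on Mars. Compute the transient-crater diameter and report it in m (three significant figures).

In SI units: v = 11600 m/s.
d^0.78 = 6.93^0.78 = 4.527
v^0.4 = 11600^0.4 = 42.25
g^-0.25 = 3.71^-0.25 = 0.7205
D = 1.44 × 4.527 × 42.25 × 0.7205 = 198.4 m

D ≈ 198 m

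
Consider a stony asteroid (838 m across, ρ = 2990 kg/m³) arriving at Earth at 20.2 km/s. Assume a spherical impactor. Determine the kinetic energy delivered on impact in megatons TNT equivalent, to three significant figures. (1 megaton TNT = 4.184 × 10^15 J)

E ≈ 44900 Mt TNT

v = 20200 m/s.
Mass m = (π/6) ρ d³ = (π/6) × 2990 × (838)³ = 9.213 × 10^11 kg
E = ½ m v² = 0.5 × 9.213 × 10^11 × (20200)² = 1.880 × 10^20 J
   = 1.880 × 10^20 / 4.184×10^15 = 44933 Mt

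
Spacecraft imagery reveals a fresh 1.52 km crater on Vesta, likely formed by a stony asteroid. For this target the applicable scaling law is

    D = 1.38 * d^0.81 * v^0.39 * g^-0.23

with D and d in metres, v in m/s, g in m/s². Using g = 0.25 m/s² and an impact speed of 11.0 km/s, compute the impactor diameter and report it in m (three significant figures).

Rearranging for d: d = [D / (1.38 · 11000^0.39 · 0.25^-0.23)]^(1/0.81).
D = 1520 m.
11000^0.39 = 37.68
0.25^-0.23 = 1.376
Denominator = 1.38 × 37.68 × 1.376 = 71.55
D / 71.55 = 1520 / 71.55 = 21.24
d = 21.24^(1/0.81) = 21.24^1.2346 = 43.50 m

d ≈ 43.5 m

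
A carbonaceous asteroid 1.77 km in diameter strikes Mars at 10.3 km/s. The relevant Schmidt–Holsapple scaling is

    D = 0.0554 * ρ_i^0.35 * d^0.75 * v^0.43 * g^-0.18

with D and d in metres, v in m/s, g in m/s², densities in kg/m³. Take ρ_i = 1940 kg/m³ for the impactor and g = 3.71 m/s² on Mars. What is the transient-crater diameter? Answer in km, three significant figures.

D ≈ 8.98 km

In SI units: d = 1770 m, v = 10300 m/s.
ρ_i^0.35 = 1940^0.35 = 14.15
d^0.75 = 1770^0.75 = 272.9
v^0.43 = 10300^0.43 = 53.15
g^-0.18 = 3.71^-0.18 = 0.7898
D = 0.0554 × 14.15 × 272.9 × 53.15 × 0.7898 = 8980 m
   = 8.980 km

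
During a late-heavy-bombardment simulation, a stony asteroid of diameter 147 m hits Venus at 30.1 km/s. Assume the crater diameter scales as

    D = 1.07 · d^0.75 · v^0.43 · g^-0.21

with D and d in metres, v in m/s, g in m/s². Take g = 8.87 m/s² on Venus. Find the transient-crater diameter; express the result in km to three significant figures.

In SI units: v = 30100 m/s.
d^0.75 = 147^0.75 = 42.22
v^0.43 = 30100^0.43 = 84.29
g^-0.21 = 8.87^-0.21 = 0.6323
D = 1.07 × 42.22 × 84.29 × 0.6323 = 2408 m
   = 2.408 km

D ≈ 2.41 km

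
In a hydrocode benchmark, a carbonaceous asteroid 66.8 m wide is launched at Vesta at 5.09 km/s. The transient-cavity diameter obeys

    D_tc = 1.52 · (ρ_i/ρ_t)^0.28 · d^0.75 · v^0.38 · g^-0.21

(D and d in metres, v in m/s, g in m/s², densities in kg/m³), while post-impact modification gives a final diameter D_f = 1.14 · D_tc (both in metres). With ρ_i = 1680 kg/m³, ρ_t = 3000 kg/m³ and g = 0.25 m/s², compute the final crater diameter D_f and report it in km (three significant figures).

v = 5090 m/s.
(ρ_i/ρ_t)^0.28 = (1680/3000)^0.28 = 0.8501
d^0.75 = 66.8^0.75 = 23.37
v^0.38 = 5090^0.38 = 25.62
g^-0.21 = 0.25^-0.21 = 1.338
D_tc = 1.52 × 0.8501 × 23.37 × 25.62 × 1.338 = 1035 m
D_f = 1.14 × 1035 = 1180 m
     = 1.180 km

D_f ≈ 1.18 km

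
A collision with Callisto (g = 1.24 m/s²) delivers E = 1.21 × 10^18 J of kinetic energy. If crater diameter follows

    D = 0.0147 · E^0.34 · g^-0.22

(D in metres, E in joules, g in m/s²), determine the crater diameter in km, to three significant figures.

E^0.34 = (1.21 × 10^18)^0.34 = 1.407 × 10^6
g^-0.22 = 1.24^-0.22 = 0.9538
D = 0.0147 × 1.407 × 10^6 × 0.9538 = 19727 m
   = 19.73 km

D ≈ 19.7 km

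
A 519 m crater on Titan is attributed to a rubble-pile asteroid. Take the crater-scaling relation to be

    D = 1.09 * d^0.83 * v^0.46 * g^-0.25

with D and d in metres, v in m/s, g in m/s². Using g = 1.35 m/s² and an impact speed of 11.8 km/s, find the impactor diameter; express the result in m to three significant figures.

Rearranging for d: d = [D / (1.09 · 11800^0.46 · 1.35^-0.25)]^(1/0.83).
11800^0.46 = 74.66
1.35^-0.25 = 0.9277
Denominator = 1.09 × 74.66 × 0.9277 = 75.50
D / 75.50 = 519 / 75.50 = 6.874
d = 6.874^(1/0.83) = 6.874^1.2048 = 10.20 m

d ≈ 10.2 m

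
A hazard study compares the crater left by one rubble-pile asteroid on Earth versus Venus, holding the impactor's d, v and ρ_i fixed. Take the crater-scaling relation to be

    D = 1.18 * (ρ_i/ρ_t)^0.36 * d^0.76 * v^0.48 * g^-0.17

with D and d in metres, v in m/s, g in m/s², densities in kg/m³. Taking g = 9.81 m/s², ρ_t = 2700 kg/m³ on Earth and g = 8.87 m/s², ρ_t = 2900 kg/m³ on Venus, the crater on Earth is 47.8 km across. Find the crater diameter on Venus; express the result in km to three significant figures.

D ≈ 47.4 km

The impactor-only factors (d, v, ρ_i) cancel in the ratio, leaving D_Venus/D_Earth = (g_Venus/g_Earth)^-0.17 · (ρ_t,Earth/ρ_t,Venus)^0.36.
(8.87/9.81)^-0.17 = 0.9042^-0.17 = 1.017
(2700/2900)^0.36 = 0.9310^0.36 = 0.9746
Ratio = 1.017 × 0.9746 = 0.9912
D_Venus = 0.9912 × 47.8 km = 47.4 km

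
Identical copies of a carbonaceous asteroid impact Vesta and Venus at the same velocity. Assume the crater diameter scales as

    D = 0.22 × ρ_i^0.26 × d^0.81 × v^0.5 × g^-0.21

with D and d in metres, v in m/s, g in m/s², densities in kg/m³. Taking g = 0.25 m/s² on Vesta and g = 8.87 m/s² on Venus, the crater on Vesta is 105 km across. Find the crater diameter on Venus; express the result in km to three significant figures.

D ≈ 49.6 km

All impactor-dependent factors cancel in the ratio, leaving D_Venus/D_Vesta = (g_Venus/g_Vesta)^-0.21.
(8.87/0.25)^-0.21 = 35.48^-0.21 = 0.4726
D_Venus = 0.4726 × 105 km = 49.6 km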